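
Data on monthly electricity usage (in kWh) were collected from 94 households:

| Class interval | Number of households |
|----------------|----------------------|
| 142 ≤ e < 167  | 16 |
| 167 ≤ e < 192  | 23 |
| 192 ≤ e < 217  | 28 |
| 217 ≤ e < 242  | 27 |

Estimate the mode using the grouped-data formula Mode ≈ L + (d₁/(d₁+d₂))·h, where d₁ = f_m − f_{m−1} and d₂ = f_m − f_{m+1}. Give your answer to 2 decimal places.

Modal class: 192 ≤ e < 217 (highest frequency 28).
d₁ = 28 − 23 = 5, d₂ = 28 − 27 = 1
Mode ≈ 192 + (5/(5+1)) × 25 = 192 + 20.8333 = 212.8333

212.83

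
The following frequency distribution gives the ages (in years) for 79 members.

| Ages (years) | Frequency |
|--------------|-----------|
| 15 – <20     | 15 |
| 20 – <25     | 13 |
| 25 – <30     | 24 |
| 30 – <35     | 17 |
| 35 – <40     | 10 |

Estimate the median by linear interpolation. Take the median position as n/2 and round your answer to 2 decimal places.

Cumulative frequencies: 15, 28, 52, 69, 79
n = 79; position = n/2 = 39.5.
This falls in the class 25 – <30: L = 25, F = 28, f = 24, h = 5.
Median ≈ 25 + ((39.5 − 28) / 24) × 5 = 27.3958

27.40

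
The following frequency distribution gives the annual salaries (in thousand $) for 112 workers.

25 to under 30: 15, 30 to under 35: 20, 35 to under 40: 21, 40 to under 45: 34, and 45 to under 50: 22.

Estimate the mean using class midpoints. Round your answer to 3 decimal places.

Midpoints: 27.5, 32.5, 37.5, 42.5, 47.5
Σfm = 15×27.5 + 20×32.5 + 21×37.5 + 34×42.5 + 22×47.5 = 4340
n = Σf = 112
Mean = 4340 / 112 = 38.7500

38.750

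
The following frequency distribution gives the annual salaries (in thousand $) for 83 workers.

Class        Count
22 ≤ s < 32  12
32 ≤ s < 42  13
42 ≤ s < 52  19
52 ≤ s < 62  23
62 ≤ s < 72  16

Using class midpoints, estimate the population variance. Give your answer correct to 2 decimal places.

173.61

Midpoints: 27, 37, 47, 57, 67
n = 83, Σfm = 4081, mean = 49.1687
Σfm² = 215067
Σf(m − x̄)² = Σfm² − (Σfm)²/n = 215067 − 4081²/83 = 14409.6386
Population variance = 14409.6386 / 83 = 173.6101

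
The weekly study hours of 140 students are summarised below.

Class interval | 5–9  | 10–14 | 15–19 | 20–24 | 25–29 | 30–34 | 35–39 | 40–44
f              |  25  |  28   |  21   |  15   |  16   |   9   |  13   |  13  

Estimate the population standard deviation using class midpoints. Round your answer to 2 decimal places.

Midpoints: 7, 12, 17, 22, 27, 32, 37, 42
n = 140, Σfm = 2945, mean = 21.0357
Σfm² = 80195
Σf(m − x̄)² = Σfm² − (Σfm)²/n = 80195 − 2945²/140 = 18244.8214
Population variance = 18244.8214 / 140 = 130.3202
Standard deviation = √130.3202 = 11.4158

11.42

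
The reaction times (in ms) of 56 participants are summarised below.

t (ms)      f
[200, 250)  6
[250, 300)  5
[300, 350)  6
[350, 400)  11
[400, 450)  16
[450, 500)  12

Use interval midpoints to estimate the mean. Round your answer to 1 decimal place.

380.4

Midpoints: 225, 275, 325, 375, 425, 475
Σfm = 6×225 + 5×275 + 6×325 + 11×375 + 16×425 + 12×475 = 21300
n = Σf = 56
Mean = 21300 / 56 = 380.3571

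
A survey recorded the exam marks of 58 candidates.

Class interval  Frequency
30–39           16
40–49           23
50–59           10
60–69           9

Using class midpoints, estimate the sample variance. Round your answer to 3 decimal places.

104.416

Midpoints: 34.5, 44.5, 54.5, 64.5
n = 58, Σfm = 2701, mean = 46.5690
Σfm² = 131734.5
Σf(m − x̄)² = Σfm² − (Σfm)²/n = 131734.5 − 2701²/58 = 5951.7241
Sample variance = 5951.7241 / 57 = 104.4162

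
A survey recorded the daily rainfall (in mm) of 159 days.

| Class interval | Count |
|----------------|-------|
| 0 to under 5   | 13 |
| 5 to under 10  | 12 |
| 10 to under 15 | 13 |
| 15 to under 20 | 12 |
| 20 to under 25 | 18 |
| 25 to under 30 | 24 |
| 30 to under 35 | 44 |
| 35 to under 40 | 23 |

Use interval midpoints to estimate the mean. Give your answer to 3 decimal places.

24.230

Midpoints: 2.5, 7.5, 12.5, 17.5, 22.5, 27.5, 32.5, 37.5
Σfm = 13×2.5 + 12×7.5 + 13×12.5 + 12×17.5 + 18×22.5 + 24×27.5 + 44×32.5 + 23×37.5 = 3852.5
n = Σf = 159
Mean = 3852.5 / 159 = 24.2296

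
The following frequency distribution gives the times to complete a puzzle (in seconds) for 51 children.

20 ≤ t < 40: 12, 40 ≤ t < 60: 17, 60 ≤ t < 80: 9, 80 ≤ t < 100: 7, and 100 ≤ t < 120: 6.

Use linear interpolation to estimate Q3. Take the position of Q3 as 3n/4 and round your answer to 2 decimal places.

Cumulative frequencies: 12, 29, 38, 45, 51
n = 51; position = 3n/4 = 38.25.
This falls in the class 80 ≤ t < 100: L = 80, F = 38, f = 7, h = 20.
Upper quartile ≈ 80 + ((38.25 − 38) / 7) × 20 = 80.7143

80.71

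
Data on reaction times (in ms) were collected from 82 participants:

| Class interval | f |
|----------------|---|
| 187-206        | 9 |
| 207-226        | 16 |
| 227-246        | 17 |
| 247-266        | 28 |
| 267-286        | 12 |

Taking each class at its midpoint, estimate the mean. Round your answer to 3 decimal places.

240.890

Midpoints: 196.5, 216.5, 236.5, 256.5, 276.5
Σfm = 9×196.5 + 16×216.5 + 17×236.5 + 28×256.5 + 12×276.5 = 19753
n = Σf = 82
Mean = 19753 / 82 = 240.8902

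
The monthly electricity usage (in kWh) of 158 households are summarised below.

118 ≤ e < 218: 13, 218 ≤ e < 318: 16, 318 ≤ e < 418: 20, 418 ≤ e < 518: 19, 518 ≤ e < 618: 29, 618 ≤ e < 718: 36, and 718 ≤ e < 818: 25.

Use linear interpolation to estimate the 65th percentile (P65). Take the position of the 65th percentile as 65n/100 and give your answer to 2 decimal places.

633.83

Cumulative frequencies: 13, 29, 49, 68, 97, 133, 158
n = 158; position = 65n/100 = 102.7.
This falls in the class 618 ≤ e < 718: L = 618, F = 97, f = 36, h = 100.
65th percentile ≈ 618 + ((102.7 − 97) / 36) × 100 = 633.8333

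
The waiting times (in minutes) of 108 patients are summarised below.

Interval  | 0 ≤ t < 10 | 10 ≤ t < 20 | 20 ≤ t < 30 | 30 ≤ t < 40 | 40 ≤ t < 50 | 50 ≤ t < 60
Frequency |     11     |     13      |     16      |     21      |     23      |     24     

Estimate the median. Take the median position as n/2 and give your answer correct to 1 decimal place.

Cumulative frequencies: 11, 24, 40, 61, 84, 108
n = 108; position = n/2 = 54.
This falls in the class 30 ≤ t < 40: L = 30, F = 40, f = 21, h = 10.
Median ≈ 30 + ((54 − 40) / 21) × 10 = 36.6667

36.7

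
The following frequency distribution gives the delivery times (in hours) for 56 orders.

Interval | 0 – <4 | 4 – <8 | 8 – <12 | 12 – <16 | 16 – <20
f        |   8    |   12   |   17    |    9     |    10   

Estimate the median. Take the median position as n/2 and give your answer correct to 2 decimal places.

Cumulative frequencies: 8, 20, 37, 46, 56
n = 56; position = n/2 = 28.
This falls in the class 8 – <12: L = 8, F = 20, f = 17, h = 4.
Median ≈ 8 + ((28 − 20) / 17) × 4 = 9.8824

9.88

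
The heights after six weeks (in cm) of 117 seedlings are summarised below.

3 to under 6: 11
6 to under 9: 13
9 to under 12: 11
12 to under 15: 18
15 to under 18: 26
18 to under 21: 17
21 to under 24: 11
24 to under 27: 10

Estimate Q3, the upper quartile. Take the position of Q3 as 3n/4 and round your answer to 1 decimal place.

19.5

Cumulative frequencies: 11, 24, 35, 53, 79, 96, 107, 117
n = 117; position = 3n/4 = 87.75.
This falls in the class 18 to under 21: L = 18, F = 79, f = 17, h = 3.
Upper quartile ≈ 18 + ((87.75 − 79) / 17) × 3 = 19.5441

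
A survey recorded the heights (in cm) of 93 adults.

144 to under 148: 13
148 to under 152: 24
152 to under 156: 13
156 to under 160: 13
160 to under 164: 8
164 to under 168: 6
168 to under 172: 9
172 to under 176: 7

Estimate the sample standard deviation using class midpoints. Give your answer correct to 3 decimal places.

Midpoints: 146, 150, 154, 158, 162, 166, 170, 174
n = 93, Σfm = 14594, mean = 156.9247
Σfm² = 2297268
Σf(m − x̄)² = Σfm² − (Σfm)²/n = 2297268 − 14594²/93 = 7108.4731
Sample variance = 7108.4731 / 92 = 77.2660
Standard deviation = √77.2660 = 8.7901

8.790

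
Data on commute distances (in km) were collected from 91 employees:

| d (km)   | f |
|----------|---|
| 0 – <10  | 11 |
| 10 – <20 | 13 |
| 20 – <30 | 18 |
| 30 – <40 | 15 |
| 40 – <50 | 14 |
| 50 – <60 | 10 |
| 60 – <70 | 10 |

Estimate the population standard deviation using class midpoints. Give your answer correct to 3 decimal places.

18.491

Midpoints: 5, 15, 25, 35, 45, 55, 65
n = 91, Σfm = 3055, mean = 33.5714
Σfm² = 133675
Σf(m − x̄)² = Σfm² − (Σfm)²/n = 133675 − 3055²/91 = 31114.2857
Population variance = 31114.2857 / 91 = 341.9152
Standard deviation = √341.9152 = 18.4909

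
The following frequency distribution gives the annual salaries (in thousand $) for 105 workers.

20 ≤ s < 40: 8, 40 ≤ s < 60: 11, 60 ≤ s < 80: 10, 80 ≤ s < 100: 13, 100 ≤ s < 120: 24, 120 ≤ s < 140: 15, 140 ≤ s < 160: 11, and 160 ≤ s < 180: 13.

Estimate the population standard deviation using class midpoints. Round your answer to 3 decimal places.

Midpoints: 30, 50, 70, 90, 110, 130, 150, 170
n = 105, Σfm = 11110, mean = 105.8095
Σfm² = 1356100
Σf(m − x̄)² = Σfm² − (Σfm)²/n = 1356100 − 11110²/105 = 180556.1905
Population variance = 180556.1905 / 105 = 1719.5828
Standard deviation = √1719.5828 = 41.4679

41.468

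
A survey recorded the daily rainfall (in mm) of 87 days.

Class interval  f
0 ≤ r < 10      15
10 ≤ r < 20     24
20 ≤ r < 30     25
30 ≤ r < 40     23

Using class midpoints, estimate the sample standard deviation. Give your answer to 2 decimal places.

10.56

Midpoints: 5, 15, 25, 35
n = 87, Σfm = 1865, mean = 21.4368
Σfm² = 49575
Σf(m − x̄)² = Σfm² − (Σfm)²/n = 49575 − 1865²/87 = 9595.4023
Sample variance = 9595.4023 / 86 = 111.5744
Standard deviation = √111.5744 = 10.5629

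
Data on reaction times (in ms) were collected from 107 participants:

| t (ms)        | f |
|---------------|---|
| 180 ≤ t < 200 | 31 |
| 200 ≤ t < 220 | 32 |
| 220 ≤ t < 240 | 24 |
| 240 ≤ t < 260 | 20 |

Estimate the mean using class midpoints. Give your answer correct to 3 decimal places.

216.168

Midpoints: 190, 210, 230, 250
Σfm = 31×190 + 32×210 + 24×230 + 20×250 = 23130
n = Σf = 107
Mean = 23130 / 107 = 216.1682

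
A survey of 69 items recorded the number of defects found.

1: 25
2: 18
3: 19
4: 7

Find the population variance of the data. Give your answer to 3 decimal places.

1.030

Values: 1, 2, 3, 4
n = 69, Σfx = 146, mean = 2.1159
Σfx² = 380
Σf(x − x̄)² = Σfx² − (Σfx)²/n = 380 − 146²/69 = 71.0725
Population variance = 71.0725 / 69 = 1.0300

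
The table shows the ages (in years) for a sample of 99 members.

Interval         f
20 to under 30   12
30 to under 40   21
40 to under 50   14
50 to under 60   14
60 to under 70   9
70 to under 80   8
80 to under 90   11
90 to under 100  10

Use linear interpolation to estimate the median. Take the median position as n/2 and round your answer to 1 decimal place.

Cumulative frequencies: 12, 33, 47, 61, 70, 78, 89, 99
n = 99; position = n/2 = 49.5.
This falls in the class 50 to under 60: L = 50, F = 47, f = 14, h = 10.
Median ≈ 50 + ((49.5 − 47) / 14) × 10 = 51.7857

51.8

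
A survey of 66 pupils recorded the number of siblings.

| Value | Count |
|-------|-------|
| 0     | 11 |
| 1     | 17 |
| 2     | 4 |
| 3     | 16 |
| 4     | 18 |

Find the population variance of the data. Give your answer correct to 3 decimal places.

2.219

Values: 0, 1, 2, 3, 4
n = 66, Σfx = 145, mean = 2.1970
Σfx² = 465
Σf(x − x̄)² = Σfx² − (Σfx)²/n = 465 − 145²/66 = 146.4394
Population variance = 146.4394 / 66 = 2.2188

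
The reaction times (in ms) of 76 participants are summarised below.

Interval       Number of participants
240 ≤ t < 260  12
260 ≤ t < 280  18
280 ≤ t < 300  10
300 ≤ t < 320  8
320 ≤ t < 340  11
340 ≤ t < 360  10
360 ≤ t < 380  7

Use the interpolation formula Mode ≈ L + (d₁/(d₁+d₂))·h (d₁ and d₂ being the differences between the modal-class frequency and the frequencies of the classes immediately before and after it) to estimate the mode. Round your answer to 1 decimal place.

Modal class: 260 ≤ t < 280 (highest frequency 18).
d₁ = 18 − 12 = 6, d₂ = 18 − 10 = 8
Mode ≈ 260 + (6/(6+8)) × 20 = 260 + 8.5714 = 268.5714

268.6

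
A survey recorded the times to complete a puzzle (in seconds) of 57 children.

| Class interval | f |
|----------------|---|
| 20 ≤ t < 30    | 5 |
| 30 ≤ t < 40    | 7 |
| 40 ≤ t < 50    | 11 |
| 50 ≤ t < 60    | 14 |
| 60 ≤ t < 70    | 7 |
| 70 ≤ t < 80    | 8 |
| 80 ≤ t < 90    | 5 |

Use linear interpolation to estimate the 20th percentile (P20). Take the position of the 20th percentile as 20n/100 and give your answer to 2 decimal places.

Cumulative frequencies: 5, 12, 23, 37, 44, 52, 57
n = 57; position = 20n/100 = 11.4.
This falls in the class 30 ≤ t < 40: L = 30, F = 5, f = 7, h = 10.
20th percentile ≈ 30 + ((11.4 − 5) / 7) × 10 = 39.1429

39.14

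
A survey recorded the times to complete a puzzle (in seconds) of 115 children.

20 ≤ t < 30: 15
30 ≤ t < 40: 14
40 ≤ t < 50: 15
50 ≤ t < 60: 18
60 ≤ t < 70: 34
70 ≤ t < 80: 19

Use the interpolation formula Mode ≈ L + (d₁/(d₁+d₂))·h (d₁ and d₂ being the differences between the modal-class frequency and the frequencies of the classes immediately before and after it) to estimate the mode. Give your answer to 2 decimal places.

65.16

Modal class: 60 ≤ t < 70 (highest frequency 34).
d₁ = 34 − 18 = 16, d₂ = 34 − 19 = 15
Mode ≈ 60 + (16/(16+15)) × 10 = 60 + 5.1613 = 65.1613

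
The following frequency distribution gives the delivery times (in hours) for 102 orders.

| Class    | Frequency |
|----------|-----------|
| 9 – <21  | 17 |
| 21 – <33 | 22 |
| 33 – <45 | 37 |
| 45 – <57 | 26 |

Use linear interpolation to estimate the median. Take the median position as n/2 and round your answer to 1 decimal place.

36.9

Cumulative frequencies: 17, 39, 76, 102
n = 102; position = n/2 = 51.
This falls in the class 33 – <45: L = 33, F = 39, f = 37, h = 12.
Median ≈ 33 + ((51 − 39) / 37) × 12 = 36.8919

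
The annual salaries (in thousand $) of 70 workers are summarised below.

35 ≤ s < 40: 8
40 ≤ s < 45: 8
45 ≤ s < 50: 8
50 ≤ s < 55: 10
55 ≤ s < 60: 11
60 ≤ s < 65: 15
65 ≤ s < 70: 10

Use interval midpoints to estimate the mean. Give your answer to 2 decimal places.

Midpoints: 37.5, 42.5, 47.5, 52.5, 57.5, 62.5, 67.5
Σfm = 8×37.5 + 8×42.5 + 8×47.5 + 10×52.5 + 11×57.5 + 15×62.5 + 10×67.5 = 3790
n = Σf = 70
Mean = 3790 / 70 = 54.1429

54.14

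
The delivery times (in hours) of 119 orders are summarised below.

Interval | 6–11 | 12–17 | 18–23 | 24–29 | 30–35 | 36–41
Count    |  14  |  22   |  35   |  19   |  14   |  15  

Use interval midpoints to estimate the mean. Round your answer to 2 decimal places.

Midpoints: 8.5, 14.5, 20.5, 26.5, 32.5, 38.5
Σfm = 14×8.5 + 22×14.5 + 35×20.5 + 19×26.5 + 14×32.5 + 15×38.5 = 2691.5
n = Σf = 119
Mean = 2691.5 / 119 = 22.6176

22.62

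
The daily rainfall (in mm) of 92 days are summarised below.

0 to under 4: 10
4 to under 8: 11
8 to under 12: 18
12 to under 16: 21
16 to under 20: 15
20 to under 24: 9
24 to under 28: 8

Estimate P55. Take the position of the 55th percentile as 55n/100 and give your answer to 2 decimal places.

Cumulative frequencies: 10, 21, 39, 60, 75, 84, 92
n = 92; position = 55n/100 = 50.6.
This falls in the class 12 to under 16: L = 12, F = 39, f = 21, h = 4.
55th percentile ≈ 12 + ((50.6 − 39) / 21) × 4 = 14.2095

14.21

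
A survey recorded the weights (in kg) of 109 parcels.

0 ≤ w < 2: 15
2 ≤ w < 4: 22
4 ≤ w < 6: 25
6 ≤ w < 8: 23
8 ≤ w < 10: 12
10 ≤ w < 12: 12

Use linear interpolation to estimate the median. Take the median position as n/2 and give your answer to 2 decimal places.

Cumulative frequencies: 15, 37, 62, 85, 97, 109
n = 109; position = n/2 = 54.5.
This falls in the class 4 ≤ w < 6: L = 4, F = 37, f = 25, h = 2.
Median ≈ 4 + ((54.5 − 37) / 25) × 2 = 5.4000

5.40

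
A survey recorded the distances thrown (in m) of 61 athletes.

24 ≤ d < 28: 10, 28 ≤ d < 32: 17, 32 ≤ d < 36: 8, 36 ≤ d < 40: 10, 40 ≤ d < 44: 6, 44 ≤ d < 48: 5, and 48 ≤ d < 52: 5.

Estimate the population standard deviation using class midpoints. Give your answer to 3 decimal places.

Midpoints: 26, 30, 34, 38, 42, 46, 50
n = 61, Σfm = 2154, mean = 35.3115
Σfm² = 79412
Σf(m − x̄)² = Σfm² − (Σfm)²/n = 79412 − 2154²/61 = 3351.0820
Population variance = 3351.0820 / 61 = 54.9358
Standard deviation = √54.9358 = 7.4119

7.412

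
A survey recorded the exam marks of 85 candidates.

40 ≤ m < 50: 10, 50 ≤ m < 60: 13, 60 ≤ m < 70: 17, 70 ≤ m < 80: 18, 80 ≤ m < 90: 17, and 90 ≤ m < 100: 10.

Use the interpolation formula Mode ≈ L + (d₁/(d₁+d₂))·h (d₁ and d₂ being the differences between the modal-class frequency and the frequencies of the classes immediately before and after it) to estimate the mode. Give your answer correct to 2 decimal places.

Modal class: 70 ≤ m < 80 (highest frequency 18).
d₁ = 18 − 17 = 1, d₂ = 18 − 17 = 1
Mode ≈ 70 + (1/(1+1)) × 10 = 70 + 5.0000 = 75.0000

75.00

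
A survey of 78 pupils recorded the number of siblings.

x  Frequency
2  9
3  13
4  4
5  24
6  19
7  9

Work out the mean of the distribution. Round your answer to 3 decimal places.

4.744

Values: 2, 3, 4, 5, 6, 7
Σfx = 9×2 + 13×3 + 4×4 + 24×5 + 19×6 + 9×7 = 370
n = Σf = 78
Mean = 370 / 78 = 4.7436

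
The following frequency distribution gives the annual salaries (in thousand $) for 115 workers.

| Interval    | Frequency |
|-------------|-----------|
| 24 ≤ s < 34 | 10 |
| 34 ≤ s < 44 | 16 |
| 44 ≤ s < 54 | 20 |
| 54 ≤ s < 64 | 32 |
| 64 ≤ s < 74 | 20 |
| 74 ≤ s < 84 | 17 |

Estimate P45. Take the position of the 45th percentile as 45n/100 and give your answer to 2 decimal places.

55.80

Cumulative frequencies: 10, 26, 46, 78, 98, 115
n = 115; position = 45n/100 = 51.75.
This falls in the class 54 ≤ s < 64: L = 54, F = 46, f = 32, h = 10.
45th percentile ≈ 54 + ((51.75 − 46) / 32) × 10 = 55.7969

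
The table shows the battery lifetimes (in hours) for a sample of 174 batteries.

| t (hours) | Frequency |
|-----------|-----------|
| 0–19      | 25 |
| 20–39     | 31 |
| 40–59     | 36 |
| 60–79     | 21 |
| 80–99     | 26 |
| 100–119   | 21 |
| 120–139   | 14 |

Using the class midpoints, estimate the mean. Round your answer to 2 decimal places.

62.26

Midpoints: 9.5, 29.5, 49.5, 69.5, 89.5, 109.5, 129.5
Σfm = 25×9.5 + 31×29.5 + 36×49.5 + 21×69.5 + 26×89.5 + 21×109.5 + 14×129.5 = 10833
n = Σf = 174
Mean = 10833 / 174 = 62.2586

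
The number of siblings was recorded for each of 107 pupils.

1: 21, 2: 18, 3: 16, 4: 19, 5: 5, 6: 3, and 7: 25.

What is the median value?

Cumulative frequencies: 21, 39, 55, 74, 79, 82, 107
n = 107, so the median is the value in position (n+1)/2 = 54.
Position 54 falls at value 3.

3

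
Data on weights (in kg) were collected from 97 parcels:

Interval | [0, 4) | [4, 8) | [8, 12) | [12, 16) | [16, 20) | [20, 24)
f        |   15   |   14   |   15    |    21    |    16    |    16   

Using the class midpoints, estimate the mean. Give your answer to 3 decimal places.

Midpoints: 2, 6, 10, 14, 18, 22
Σfm = 15×2 + 14×6 + 15×10 + 21×14 + 16×18 + 16×22 = 1198
n = Σf = 97
Mean = 1198 / 97 = 12.3505

12.351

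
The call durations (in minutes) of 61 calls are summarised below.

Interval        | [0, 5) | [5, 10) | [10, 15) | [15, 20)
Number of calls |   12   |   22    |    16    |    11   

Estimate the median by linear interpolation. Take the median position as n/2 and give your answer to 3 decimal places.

Cumulative frequencies: 12, 34, 50, 61
n = 61; position = n/2 = 30.5.
This falls in the class [5, 10): L = 5, F = 12, f = 22, h = 5.
Median ≈ 5 + ((30.5 − 12) / 22) × 5 = 9.2045

9.205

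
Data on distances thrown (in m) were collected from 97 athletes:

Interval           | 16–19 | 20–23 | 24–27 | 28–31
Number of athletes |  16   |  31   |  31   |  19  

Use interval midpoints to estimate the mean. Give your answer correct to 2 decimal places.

Midpoints: 17.5, 21.5, 25.5, 29.5
Σfm = 16×17.5 + 31×21.5 + 31×25.5 + 19×29.5 = 2297.5
n = Σf = 97
Mean = 2297.5 / 97 = 23.6856

23.69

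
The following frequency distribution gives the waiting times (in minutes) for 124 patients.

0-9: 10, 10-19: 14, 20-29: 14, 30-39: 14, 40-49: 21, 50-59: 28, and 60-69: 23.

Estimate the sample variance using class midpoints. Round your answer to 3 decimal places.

Midpoints: 4.5, 14.5, 24.5, 34.5, 44.5, 54.5, 64.5
n = 124, Σfm = 5018, mean = 40.4677
Σfm² = 248651
Σf(m − x̄)² = Σfm² − (Σfm)²/n = 248651 − 5018²/124 = 45583.8710
Sample variance = 45583.8710 / 123 = 370.6006

370.601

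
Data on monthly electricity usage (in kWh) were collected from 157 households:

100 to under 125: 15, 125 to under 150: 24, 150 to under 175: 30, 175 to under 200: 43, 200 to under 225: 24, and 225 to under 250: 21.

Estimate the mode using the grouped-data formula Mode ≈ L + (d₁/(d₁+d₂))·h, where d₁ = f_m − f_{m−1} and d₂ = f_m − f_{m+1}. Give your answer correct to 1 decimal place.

Modal class: 175 to under 200 (highest frequency 43).
d₁ = 43 − 30 = 13, d₂ = 43 − 24 = 19
Mode ≈ 175 + (13/(13+19)) × 25 = 175 + 10.1562 = 185.1562

185.2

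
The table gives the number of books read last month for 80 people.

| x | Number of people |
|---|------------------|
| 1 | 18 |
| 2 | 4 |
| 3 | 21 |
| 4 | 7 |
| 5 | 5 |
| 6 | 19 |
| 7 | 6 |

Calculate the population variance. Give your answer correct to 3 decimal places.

4.099

Values: 1, 2, 3, 4, 5, 6, 7
n = 80, Σfx = 298, mean = 3.7250
Σfx² = 1438
Σf(x − x̄)² = Σfx² − (Σfx)²/n = 1438 − 298²/80 = 327.9500
Population variance = 327.9500 / 80 = 4.0994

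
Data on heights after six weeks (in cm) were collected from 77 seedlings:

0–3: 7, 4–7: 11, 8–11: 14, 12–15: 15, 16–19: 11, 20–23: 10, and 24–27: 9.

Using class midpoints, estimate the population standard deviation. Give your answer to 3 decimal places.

7.250

Midpoints: 1.5, 5.5, 9.5, 13.5, 17.5, 21.5, 25.5
n = 77, Σfm = 1043.5, mean = 13.5519
Σfm² = 18189.25
Σf(m − x̄)² = Σfm² − (Σfm)²/n = 18189.25 − 1043.5²/77 = 4047.7922
Population variance = 4047.7922 / 77 = 52.5687
Standard deviation = √52.5687 = 7.2504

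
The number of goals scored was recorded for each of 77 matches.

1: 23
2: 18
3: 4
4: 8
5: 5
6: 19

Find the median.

Cumulative frequencies: 23, 41, 45, 53, 58, 77
n = 77, so the median is the value in position (n+1)/2 = 39.
Position 39 falls at value 2.

2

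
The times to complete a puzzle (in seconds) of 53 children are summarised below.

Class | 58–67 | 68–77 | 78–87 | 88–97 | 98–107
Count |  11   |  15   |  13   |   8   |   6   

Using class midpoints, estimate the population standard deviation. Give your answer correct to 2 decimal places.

12.70

Midpoints: 62.5, 72.5, 82.5, 92.5, 102.5
n = 53, Σfm = 4202.5, mean = 79.2925
Σfm² = 341781.25
Σf(m − x̄)² = Σfm² − (Σfm)²/n = 341781.25 − 4202.5²/53 = 8554.7170
Population variance = 8554.7170 / 53 = 161.4098
Standard deviation = √161.4098 = 12.7047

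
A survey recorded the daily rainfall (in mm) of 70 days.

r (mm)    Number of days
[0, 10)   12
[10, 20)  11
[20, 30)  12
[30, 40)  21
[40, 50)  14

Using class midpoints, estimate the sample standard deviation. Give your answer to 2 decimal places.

Midpoints: 5, 15, 25, 35, 45
n = 70, Σfm = 1890, mean = 27.0000
Σfm² = 64350
Σf(m − x̄)² = Σfm² − (Σfm)²/n = 64350 − 1890²/70 = 13320.0000
Sample variance = 13320.0000 / 69 = 193.0435
Standard deviation = √193.0435 = 13.8940

13.89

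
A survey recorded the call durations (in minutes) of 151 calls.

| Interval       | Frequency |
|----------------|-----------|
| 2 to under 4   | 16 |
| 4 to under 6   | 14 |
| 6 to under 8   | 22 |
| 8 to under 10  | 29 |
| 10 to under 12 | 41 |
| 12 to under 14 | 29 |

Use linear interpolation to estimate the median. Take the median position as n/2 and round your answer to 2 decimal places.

9.62

Cumulative frequencies: 16, 30, 52, 81, 122, 151
n = 151; position = n/2 = 75.5.
This falls in the class 8 to under 10: L = 8, F = 52, f = 29, h = 2.
Median ≈ 8 + ((75.5 − 52) / 29) × 2 = 9.6207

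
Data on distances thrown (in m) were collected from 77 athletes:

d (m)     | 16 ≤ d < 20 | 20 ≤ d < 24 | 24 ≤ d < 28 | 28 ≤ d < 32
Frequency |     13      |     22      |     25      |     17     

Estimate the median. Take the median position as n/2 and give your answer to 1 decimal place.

Cumulative frequencies: 13, 35, 60, 77
n = 77; position = n/2 = 38.5.
This falls in the class 24 ≤ d < 28: L = 24, F = 35, f = 25, h = 4.
Median ≈ 24 + ((38.5 − 35) / 25) × 4 = 24.5600

24.6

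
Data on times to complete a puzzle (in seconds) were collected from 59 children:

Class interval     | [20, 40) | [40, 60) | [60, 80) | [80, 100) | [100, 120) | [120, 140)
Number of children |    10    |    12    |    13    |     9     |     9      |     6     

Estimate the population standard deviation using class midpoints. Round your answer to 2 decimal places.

Midpoints: 30, 50, 70, 90, 110, 130
n = 59, Σfm = 4390, mean = 74.4068
Σfm² = 385900
Σf(m − x̄)² = Σfm² − (Σfm)²/n = 385900 − 4390²/59 = 59254.2373
Population variance = 59254.2373 / 59 = 1004.3091
Standard deviation = √1004.3091 = 31.6908

31.69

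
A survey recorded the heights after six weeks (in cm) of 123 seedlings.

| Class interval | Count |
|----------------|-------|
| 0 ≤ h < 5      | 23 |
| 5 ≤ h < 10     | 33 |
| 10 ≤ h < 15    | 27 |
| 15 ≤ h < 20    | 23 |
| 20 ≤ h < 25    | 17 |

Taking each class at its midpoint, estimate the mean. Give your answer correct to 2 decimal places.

Midpoints: 2.5, 7.5, 12.5, 17.5, 22.5
Σfm = 23×2.5 + 33×7.5 + 27×12.5 + 23×17.5 + 17×22.5 = 1427.5
n = Σf = 123
Mean = 1427.5 / 123 = 11.6057

11.61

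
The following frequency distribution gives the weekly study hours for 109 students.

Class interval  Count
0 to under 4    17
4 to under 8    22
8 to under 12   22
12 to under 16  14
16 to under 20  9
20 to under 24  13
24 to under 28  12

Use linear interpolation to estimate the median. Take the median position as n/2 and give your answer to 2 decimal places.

Cumulative frequencies: 17, 39, 61, 75, 84, 97, 109
n = 109; position = n/2 = 54.5.
This falls in the class 8 to under 12: L = 8, F = 39, f = 22, h = 4.
Median ≈ 8 + ((54.5 − 39) / 22) × 4 = 10.8182

10.82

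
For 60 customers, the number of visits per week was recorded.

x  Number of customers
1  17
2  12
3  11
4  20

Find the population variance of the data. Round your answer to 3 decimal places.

Values: 1, 2, 3, 4
n = 60, Σfx = 154, mean = 2.5667
Σfx² = 484
Σf(x − x̄)² = Σfx² − (Σfx)²/n = 484 − 154²/60 = 88.7333
Population variance = 88.7333 / 60 = 1.4789

1.479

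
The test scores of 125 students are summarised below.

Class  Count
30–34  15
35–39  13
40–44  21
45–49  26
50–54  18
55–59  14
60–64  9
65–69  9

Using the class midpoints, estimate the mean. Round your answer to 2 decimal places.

Midpoints: 32, 37, 42, 47, 52, 57, 62, 67
Σfm = 15×32 + 13×37 + 21×42 + 26×47 + 18×52 + 14×57 + 9×62 + 9×67 = 5960
n = Σf = 125
Mean = 5960 / 125 = 47.6800

47.68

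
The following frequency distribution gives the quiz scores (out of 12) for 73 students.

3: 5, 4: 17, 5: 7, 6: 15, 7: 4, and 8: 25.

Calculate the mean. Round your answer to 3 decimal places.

5.973

Values: 3, 4, 5, 6, 7, 8
Σfx = 5×3 + 17×4 + 7×5 + 15×6 + 4×7 + 25×8 = 436
n = Σf = 73
Mean = 436 / 73 = 5.9726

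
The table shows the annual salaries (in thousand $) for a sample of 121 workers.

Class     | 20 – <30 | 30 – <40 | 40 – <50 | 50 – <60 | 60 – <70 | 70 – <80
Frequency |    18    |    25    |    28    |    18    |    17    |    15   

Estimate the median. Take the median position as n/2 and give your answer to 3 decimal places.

Cumulative frequencies: 18, 43, 71, 89, 106, 121
n = 121; position = n/2 = 60.5.
This falls in the class 40 – <50: L = 40, F = 43, f = 28, h = 10.
Median ≈ 40 + ((60.5 − 43) / 28) × 10 = 46.2500

46.250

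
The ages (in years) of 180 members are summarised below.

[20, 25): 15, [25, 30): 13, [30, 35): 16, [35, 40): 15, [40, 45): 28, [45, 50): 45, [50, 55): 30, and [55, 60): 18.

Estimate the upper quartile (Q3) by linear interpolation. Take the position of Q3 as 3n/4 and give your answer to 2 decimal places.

Cumulative frequencies: 15, 28, 44, 59, 87, 132, 162, 180
n = 180; position = 3n/4 = 135.
This falls in the class [50, 55): L = 50, F = 132, f = 30, h = 5.
Upper quartile ≈ 50 + ((135 − 132) / 30) × 5 = 50.5000

50.50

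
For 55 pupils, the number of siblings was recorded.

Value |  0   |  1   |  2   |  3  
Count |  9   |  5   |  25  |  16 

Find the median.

Cumulative frequencies: 9, 14, 39, 55
n = 55, so the median is the value in position (n+1)/2 = 28.
Position 28 falls at value 2.

2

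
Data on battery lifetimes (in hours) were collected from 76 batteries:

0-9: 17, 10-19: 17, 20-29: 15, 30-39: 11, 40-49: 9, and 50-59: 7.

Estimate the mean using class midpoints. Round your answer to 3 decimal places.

Midpoints: 4.5, 14.5, 24.5, 34.5, 44.5, 54.5
Σfm = 17×4.5 + 17×14.5 + 15×24.5 + 11×34.5 + 9×44.5 + 7×54.5 = 1852
n = Σf = 76
Mean = 1852 / 76 = 24.3684

24.368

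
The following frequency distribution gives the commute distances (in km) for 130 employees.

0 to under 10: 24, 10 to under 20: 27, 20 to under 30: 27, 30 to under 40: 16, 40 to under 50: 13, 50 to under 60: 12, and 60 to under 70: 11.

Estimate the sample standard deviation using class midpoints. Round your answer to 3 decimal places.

Midpoints: 5, 15, 25, 35, 45, 55, 65
n = 130, Σfm = 3720, mean = 28.6154
Σfm² = 152250
Σf(m − x̄)² = Σfm² − (Σfm)²/n = 152250 − 3720²/130 = 45800.7692
Sample variance = 45800.7692 / 129 = 355.0447
Standard deviation = √355.0447 = 18.8426

18.843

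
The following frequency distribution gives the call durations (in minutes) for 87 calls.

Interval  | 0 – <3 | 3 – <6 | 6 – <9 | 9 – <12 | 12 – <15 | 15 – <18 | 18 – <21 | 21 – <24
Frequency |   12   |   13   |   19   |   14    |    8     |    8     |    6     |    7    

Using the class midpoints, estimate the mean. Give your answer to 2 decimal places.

10.12

Midpoints: 1.5, 4.5, 7.5, 10.5, 13.5, 16.5, 19.5, 22.5
Σfm = 12×1.5 + 13×4.5 + 19×7.5 + 14×10.5 + 8×13.5 + 8×16.5 + 6×19.5 + 7×22.5 = 880.5
n = Σf = 87
Mean = 880.5 / 87 = 10.1207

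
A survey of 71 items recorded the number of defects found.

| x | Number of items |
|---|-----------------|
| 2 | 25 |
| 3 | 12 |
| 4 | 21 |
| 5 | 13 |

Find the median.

Cumulative frequencies: 25, 37, 58, 71
n = 71, so the median is the value in position (n+1)/2 = 36.
Position 36 falls at value 3.

3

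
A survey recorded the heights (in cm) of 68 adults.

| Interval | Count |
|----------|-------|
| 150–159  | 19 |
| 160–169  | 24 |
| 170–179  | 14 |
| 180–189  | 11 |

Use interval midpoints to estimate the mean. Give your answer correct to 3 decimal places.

167.000

Midpoints: 154.5, 164.5, 174.5, 184.5
Σfm = 19×154.5 + 24×164.5 + 14×174.5 + 11×184.5 = 11356
n = Σf = 68
Mean = 11356 / 68 = 167.0000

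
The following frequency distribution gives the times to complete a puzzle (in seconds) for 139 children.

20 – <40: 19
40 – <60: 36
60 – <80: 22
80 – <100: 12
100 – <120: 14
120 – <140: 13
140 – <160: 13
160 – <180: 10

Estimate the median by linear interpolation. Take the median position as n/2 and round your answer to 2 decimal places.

Cumulative frequencies: 19, 55, 77, 89, 103, 116, 129, 139
n = 139; position = n/2 = 69.5.
This falls in the class 60 – <80: L = 60, F = 55, f = 22, h = 20.
Median ≈ 60 + ((69.5 − 55) / 22) × 20 = 73.1818

73.18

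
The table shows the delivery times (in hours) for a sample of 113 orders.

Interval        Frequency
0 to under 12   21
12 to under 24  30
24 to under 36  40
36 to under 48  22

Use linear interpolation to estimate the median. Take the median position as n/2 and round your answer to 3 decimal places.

Cumulative frequencies: 21, 51, 91, 113
n = 113; position = n/2 = 56.5.
This falls in the class 24 to under 36: L = 24, F = 51, f = 40, h = 12.
Median ≈ 24 + ((56.5 − 51) / 40) × 12 = 25.6500

25.650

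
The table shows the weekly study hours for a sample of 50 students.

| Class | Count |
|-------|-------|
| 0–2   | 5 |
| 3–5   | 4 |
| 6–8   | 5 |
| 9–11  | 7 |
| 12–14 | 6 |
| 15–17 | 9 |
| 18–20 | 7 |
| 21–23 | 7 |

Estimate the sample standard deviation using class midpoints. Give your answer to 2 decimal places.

Midpoints: 1, 4, 7, 10, 13, 16, 19, 22
n = 50, Σfm = 635, mean = 12.7000
Σfm² = 10247
Σf(m − x̄)² = Σfm² − (Σfm)²/n = 10247 − 635²/50 = 2182.5000
Sample variance = 2182.5000 / 49 = 44.5408
Standard deviation = √44.5408 = 6.6739

6.67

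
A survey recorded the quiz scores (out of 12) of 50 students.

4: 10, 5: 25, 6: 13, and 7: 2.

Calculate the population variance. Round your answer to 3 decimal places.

Values: 4, 5, 6, 7
n = 50, Σfx = 257, mean = 5.1400
Σfx² = 1351
Σf(x − x̄)² = Σfx² − (Σfx)²/n = 1351 − 257²/50 = 30.0200
Population variance = 30.0200 / 50 = 0.6004

0.600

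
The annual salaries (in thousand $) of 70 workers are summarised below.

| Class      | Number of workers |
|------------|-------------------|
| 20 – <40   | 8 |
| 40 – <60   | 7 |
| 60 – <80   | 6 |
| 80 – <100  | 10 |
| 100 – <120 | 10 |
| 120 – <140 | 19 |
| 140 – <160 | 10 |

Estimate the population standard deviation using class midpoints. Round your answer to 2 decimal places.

38.95

Midpoints: 30, 50, 70, 90, 110, 130, 150
n = 70, Σfm = 6980, mean = 99.7143
Σfm² = 802200
Σf(m − x̄)² = Σfm² − (Σfm)²/n = 802200 − 6980²/70 = 106194.2857
Population variance = 106194.2857 / 70 = 1517.0612
Standard deviation = √1517.0612 = 38.9495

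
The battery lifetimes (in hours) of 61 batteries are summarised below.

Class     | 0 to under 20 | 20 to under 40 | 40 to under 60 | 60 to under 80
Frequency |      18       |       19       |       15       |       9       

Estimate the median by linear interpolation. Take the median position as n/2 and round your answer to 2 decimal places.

33.16

Cumulative frequencies: 18, 37, 52, 61
n = 61; position = n/2 = 30.5.
This falls in the class 20 to under 40: L = 20, F = 18, f = 19, h = 20.
Median ≈ 20 + ((30.5 − 18) / 19) × 20 = 33.1579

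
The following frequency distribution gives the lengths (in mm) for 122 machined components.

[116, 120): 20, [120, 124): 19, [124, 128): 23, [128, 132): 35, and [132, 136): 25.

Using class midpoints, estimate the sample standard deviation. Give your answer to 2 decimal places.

Midpoints: 118, 122, 126, 130, 134
n = 122, Σfm = 15476, mean = 126.8525
Σfm² = 1966824
Σf(m − x̄)² = Σfm² − (Σfm)²/n = 1966824 − 15476²/122 = 3655.3443
Sample variance = 3655.3443 / 121 = 30.2095
Standard deviation = √30.2095 = 5.4963

5.50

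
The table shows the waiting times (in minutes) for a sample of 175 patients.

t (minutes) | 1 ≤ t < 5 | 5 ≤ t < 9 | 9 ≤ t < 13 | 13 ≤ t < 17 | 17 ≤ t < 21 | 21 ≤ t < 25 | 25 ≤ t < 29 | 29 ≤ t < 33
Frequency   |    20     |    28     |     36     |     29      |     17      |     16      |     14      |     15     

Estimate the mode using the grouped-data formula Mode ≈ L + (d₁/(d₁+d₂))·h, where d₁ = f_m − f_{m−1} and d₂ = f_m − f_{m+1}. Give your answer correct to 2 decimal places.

Modal class: 9 ≤ t < 13 (highest frequency 36).
d₁ = 36 − 28 = 8, d₂ = 36 − 29 = 7
Mode ≈ 9 + (8/(8+7)) × 4 = 9 + 2.1333 = 11.1333

11.13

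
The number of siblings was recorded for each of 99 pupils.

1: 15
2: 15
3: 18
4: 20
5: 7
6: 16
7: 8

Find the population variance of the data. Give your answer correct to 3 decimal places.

Values: 1, 2, 3, 4, 5, 6, 7
n = 99, Σfx = 366, mean = 3.6970
Σfx² = 1700
Σf(x − x̄)² = Σfx² − (Σfx)²/n = 1700 − 366²/99 = 346.9091
Population variance = 346.9091 / 99 = 3.5041

3.504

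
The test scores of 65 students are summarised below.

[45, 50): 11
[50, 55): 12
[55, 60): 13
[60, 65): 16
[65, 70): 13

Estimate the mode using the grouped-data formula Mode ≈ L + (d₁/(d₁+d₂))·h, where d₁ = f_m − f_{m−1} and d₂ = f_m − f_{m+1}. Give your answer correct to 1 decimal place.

Modal class: [60, 65) (highest frequency 16).
d₁ = 16 − 13 = 3, d₂ = 16 − 13 = 3
Mode ≈ 60 + (3/(3+3)) × 5 = 60 + 2.5000 = 62.5000

62.5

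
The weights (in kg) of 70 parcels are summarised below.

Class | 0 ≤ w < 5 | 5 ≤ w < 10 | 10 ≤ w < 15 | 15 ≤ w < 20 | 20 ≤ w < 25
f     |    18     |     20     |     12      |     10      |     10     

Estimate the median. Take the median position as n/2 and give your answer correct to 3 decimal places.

9.250

Cumulative frequencies: 18, 38, 50, 60, 70
n = 70; position = n/2 = 35.
This falls in the class 5 ≤ w < 10: L = 5, F = 18, f = 20, h = 5.
Median ≈ 5 + ((35 − 18) / 20) × 5 = 9.2500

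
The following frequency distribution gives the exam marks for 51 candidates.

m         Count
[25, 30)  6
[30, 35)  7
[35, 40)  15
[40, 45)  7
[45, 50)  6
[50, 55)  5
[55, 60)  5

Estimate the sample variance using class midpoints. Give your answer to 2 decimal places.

Midpoints: 27.5, 32.5, 37.5, 42.5, 47.5, 52.5, 57.5
n = 51, Σfm = 2087.5, mean = 40.9314
Σfm² = 89518.75
Σf(m − x̄)² = Σfm² − (Σfm)²/n = 89518.75 − 2087.5²/51 = 4074.5098
Sample variance = 4074.5098 / 50 = 81.4902

81.49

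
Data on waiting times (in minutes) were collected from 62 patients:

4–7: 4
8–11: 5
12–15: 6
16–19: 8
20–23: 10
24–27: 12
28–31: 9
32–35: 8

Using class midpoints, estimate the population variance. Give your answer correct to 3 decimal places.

Midpoints: 5.5, 9.5, 13.5, 17.5, 21.5, 25.5, 29.5, 33.5
n = 62, Σfm = 1345, mean = 21.6935
Σfm² = 33351.5
Σf(m − x̄)² = Σfm² − (Σfm)²/n = 33351.5 − 1345²/62 = 4173.6774
Population variance = 4173.6774 / 62 = 67.3174

67.317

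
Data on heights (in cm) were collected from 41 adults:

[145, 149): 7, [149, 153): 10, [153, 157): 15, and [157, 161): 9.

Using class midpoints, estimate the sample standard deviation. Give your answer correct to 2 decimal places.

4.07

Midpoints: 147, 151, 155, 159
n = 41, Σfm = 6295, mean = 153.5366
Σfm² = 967177
Σf(m − x̄)² = Σfm² − (Σfm)²/n = 967177 − 6295²/41 = 664.1951
Sample variance = 664.1951 / 40 = 16.6049
Standard deviation = √16.6049 = 4.0749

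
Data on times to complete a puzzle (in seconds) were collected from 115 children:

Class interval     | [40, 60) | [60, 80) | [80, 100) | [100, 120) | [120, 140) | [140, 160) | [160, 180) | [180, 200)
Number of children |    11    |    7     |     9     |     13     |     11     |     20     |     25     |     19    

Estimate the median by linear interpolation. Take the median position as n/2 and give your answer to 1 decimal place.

146.5

Cumulative frequencies: 11, 18, 27, 40, 51, 71, 96, 115
n = 115; position = n/2 = 57.5.
This falls in the class [140, 160): L = 140, F = 51, f = 20, h = 20.
Median ≈ 140 + ((57.5 − 51) / 20) × 20 = 146.5000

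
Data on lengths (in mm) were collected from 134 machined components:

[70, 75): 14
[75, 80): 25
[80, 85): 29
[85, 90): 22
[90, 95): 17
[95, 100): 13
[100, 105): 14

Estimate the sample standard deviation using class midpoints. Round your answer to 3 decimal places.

9.098

Midpoints: 72.5, 77.5, 82.5, 87.5, 92.5, 97.5, 102.5
n = 134, Σfm = 11545, mean = 86.1567
Σfm² = 1005687.5
Σf(m − x̄)² = Σfm² − (Σfm)²/n = 1005687.5 − 11545²/134 = 11008.2090
Sample variance = 11008.2090 / 133 = 82.7685
Standard deviation = √82.7685 = 9.0977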